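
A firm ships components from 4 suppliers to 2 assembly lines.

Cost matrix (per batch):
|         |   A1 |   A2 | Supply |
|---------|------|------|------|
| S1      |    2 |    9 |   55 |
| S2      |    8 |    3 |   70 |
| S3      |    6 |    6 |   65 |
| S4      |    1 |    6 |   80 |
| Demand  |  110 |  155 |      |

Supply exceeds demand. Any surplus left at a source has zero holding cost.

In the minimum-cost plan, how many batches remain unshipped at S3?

0

Minimum-cost shipments:
  S1 to A1: 50 × 2 = 100
  S2 to A2: 70 × 3 = 210
  S3 to A2: 65 × 6 = 390
  S4 to A1: 60 × 1 = 60
  S4 to A2: 20 × 6 = 120
Total cost = 880.
S3 ships 65 of its 65, leaving 0.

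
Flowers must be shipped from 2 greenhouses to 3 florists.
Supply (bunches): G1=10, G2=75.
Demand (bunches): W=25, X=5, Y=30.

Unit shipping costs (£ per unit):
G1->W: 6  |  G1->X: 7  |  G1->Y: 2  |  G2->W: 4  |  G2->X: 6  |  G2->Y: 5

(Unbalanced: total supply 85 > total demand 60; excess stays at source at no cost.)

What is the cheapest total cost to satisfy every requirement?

250

Optimal allocation:
  G1 to Y: 10 bunches
  G2 to W: 25 bunches
  G2 to X: 5 bunches
  G2 to Y: 20 bunches
Total cost = £250.
(Supply check: G1 ships 10; G2 ships 50.)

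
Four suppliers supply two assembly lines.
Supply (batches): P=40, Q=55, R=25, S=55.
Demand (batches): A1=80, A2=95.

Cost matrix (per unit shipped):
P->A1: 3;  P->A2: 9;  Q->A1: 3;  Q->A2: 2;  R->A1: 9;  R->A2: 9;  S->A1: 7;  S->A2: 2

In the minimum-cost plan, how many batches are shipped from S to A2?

55

The minimum-cost plan:
  P→A1: 40 × 3 = 120
  Q→A1: 15 × 3 = 45
  Q→A2: 40 × 2 = 80
  R→A1: 25 × 9 = 225
  S→A2: 55 × 2 = 110
Total cost = 580.
So S→A2 carries 55 batches.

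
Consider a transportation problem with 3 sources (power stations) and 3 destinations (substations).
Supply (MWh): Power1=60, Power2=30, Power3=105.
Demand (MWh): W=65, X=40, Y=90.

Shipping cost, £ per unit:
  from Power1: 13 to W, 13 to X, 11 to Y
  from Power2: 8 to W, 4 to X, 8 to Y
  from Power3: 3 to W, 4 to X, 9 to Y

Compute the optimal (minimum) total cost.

An optimal shipping plan:
  Power1->Y: 60 × £11 = £660
  Power2->Y: 30 × £8 = £240
  Power3->W: 65 × £3 = £195
  Power3->X: 40 × £4 = £160
Total = 660 + 240 + 195 + 160 = £1255.

1255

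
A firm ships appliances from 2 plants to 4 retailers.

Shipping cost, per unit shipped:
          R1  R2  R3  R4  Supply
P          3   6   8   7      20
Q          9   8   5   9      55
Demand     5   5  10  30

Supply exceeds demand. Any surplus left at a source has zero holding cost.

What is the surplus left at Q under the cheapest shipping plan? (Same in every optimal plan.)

An optimal plan:
  P→R1: 5 units
  P→R4: 15 units
  Q→R2: 5 units
  Q→R3: 10 units
  Q→R4: 15 units
Total cost = 345.
Q ships 30 of its 55, leaving 25.

25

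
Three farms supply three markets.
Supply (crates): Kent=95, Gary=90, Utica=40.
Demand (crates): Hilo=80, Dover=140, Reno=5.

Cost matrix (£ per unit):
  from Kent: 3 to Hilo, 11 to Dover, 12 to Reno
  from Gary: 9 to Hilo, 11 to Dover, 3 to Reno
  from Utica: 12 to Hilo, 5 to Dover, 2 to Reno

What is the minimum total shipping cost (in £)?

1555

An optimal shipping plan:
  Kent->Hilo: 80 × £3 = £240
  Kent->Dover: 15 × £11 = £165
  Gary->Dover: 85 × £11 = £935
  Gary->Reno: 5 × £3 = £15
  Utica->Dover: 40 × £5 = £200
Total = 240 + 165 + 935 + 15 + 200 = £1555.
(Supply check: Kent ships 95; Gary ships 90; Utica ships 40.)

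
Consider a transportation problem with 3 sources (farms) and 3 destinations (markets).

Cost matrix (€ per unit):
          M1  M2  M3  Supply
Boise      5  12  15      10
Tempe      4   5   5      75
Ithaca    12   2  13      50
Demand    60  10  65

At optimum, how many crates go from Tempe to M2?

The minimum-cost plan:
  Boise–M1: 10 × €5 = €50
  Tempe–M1: 10 × €4 = €40
  Tempe–M3: 65 × €5 = €325
  Ithaca–M1: 40 × €12 = €480
  Ithaca–M2: 10 × €2 = €20
Total cost = €915.
The route Tempe→M2 is not used.

0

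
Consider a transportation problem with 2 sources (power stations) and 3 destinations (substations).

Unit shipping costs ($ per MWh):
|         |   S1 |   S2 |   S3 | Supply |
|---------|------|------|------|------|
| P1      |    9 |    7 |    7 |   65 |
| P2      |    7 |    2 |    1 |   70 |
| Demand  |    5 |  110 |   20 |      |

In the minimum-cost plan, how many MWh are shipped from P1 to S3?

0

Optimal shipments:
  P1→S1: 5 × $9 = $45
  P1→S2: 60 × $7 = $420
  P2→S2: 50 × $2 = $100
  P2→S3: 20 × $1 = $20
Total cost = $585.
The route P1→S3 is not used.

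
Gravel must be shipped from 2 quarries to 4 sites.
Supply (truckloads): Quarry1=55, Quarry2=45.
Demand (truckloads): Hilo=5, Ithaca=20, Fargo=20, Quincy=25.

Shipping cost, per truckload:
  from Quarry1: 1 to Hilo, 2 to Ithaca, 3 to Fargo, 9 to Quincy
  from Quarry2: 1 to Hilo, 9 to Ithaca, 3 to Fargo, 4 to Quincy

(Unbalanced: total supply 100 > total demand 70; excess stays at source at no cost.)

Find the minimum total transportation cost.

205

An optimal shipping plan:
  Quarry1 to Hilo: 5 × 1 = 5
  Quarry1 to Ithaca: 20 × 2 = 40
  Quarry1 to Fargo: 20 × 3 = 60
  Quarry2 to Quincy: 25 × 4 = 100
Total = 5 + 40 + 60 + 100 = 205.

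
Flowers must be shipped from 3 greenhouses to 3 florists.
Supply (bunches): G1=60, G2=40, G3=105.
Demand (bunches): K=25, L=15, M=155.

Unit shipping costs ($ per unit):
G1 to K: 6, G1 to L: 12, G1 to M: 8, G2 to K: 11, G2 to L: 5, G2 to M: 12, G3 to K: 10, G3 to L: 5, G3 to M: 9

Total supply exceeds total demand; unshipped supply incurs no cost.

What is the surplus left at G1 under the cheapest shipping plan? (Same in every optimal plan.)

Minimum-cost shipments:
  G1→K: 25 × $6 = $150
  G1→M: 35 × $8 = $280
  G2→L: 15 × $5 = $75
  G2→M: 15 × $12 = $180
  G3→M: 105 × $9 = $945
Total cost = $1630.
G1 ships 60 of its 60, leaving 0.

0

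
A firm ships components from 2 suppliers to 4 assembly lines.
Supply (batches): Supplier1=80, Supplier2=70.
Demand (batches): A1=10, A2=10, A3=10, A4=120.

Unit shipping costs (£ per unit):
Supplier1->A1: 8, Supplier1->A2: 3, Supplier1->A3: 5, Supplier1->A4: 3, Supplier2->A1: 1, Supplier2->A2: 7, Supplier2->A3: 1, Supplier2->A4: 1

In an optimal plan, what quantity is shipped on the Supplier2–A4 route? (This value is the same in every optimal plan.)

50

Optimal shipments:
  Supplier1–A2: 10 × £3 = £30
  Supplier1–A4: 70 × £3 = £210
  Supplier2–A1: 10 × £1 = £10
  Supplier2–A3: 10 × £1 = £10
  Supplier2–A4: 50 × £1 = £50
Total cost = £310.
So Supplier2→A4 carries 50 batches.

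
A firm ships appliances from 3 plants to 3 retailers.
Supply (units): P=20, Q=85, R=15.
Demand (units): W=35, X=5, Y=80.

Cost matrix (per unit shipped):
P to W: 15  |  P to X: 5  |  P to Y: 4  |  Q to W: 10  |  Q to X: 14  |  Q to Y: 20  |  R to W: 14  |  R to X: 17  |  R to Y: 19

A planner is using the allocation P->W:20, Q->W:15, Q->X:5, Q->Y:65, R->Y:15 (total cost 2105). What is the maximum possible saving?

420

Current plan cost = 20·15 + 15·10 + 5·14 + 65·20 + 15·19 = 2105.
Optimal plan:
  P to Y: 20 units
  Q to W: 35 units
  Q to X: 5 units
  Q to Y: 45 units
  R to Y: 15 units
Optimal cost = 1685.
Saving = 2105 − 1685 = 420.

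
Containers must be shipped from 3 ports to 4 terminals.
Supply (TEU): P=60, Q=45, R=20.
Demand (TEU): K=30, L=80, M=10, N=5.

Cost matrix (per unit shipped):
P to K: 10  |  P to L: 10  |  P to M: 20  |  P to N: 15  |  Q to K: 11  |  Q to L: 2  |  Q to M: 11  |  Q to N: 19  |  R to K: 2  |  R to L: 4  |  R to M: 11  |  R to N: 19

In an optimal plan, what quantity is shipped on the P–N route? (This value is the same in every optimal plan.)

5

Solving gives:
  P->K: 10 × 10 = 100
  P->L: 45 × 10 = 450
  P->N: 5 × 15 = 75
  Q->L: 35 × 2 = 70
  Q->M: 10 × 11 = 110
  R->K: 20 × 2 = 40
Total cost = 845.
So P→N carries 5 TEU.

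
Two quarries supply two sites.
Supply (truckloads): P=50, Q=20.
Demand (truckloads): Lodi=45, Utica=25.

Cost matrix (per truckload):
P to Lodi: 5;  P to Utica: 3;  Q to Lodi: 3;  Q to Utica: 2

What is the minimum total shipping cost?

Optimal allocation:
  P->Lodi: 25 × 5 = 125
  P->Utica: 25 × 3 = 75
  Q->Lodi: 20 × 3 = 60
Total = 125 + 75 + 60 = 260.
(Supply check: P ships 50; Q ships 20.)

260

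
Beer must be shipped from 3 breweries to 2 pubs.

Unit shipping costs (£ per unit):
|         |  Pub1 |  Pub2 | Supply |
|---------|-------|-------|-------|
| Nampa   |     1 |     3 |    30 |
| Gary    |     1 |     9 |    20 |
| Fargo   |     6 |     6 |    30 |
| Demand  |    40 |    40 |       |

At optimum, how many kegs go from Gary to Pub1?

Solving gives:
  Nampa–Pub1: 20 × £1 = £20
  Nampa–Pub2: 10 × £3 = £30
  Gary–Pub1: 20 × £1 = £20
  Fargo–Pub2: 30 × £6 = £180
Total cost = £250.
So Gary→Pub1 carries 20 kegs.

20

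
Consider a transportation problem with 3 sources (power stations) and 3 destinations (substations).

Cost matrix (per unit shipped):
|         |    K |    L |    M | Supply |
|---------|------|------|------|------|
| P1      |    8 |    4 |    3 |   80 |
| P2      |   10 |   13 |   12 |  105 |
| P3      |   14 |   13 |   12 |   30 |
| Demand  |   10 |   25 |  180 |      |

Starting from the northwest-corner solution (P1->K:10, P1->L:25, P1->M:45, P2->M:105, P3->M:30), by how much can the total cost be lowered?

Current plan cost = 10·8 + 25·4 + 45·3 + 105·12 + 30·12 = 1935.
Optimal plan:
  P1→M: 80 × 3 = 240
  P2→K: 10 × 10 = 100
  P2→M: 95 × 12 = 1140
  P3→L: 25 × 13 = 325
  P3→M: 5 × 12 = 60
Optimal cost = 1865.
Saving = 1935 − 1865 = 70.

70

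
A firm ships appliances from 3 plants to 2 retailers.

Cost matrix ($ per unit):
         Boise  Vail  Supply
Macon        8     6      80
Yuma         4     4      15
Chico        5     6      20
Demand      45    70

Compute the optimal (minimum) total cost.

A cheapest plan:
  Macon to Boise: 10 units
  Macon to Vail: 70 units
  Yuma to Boise: 15 units
  Chico to Boise: 20 units
Total cost = $660.
(Supply check: Macon ships 80; Yuma ships 15; Chico ships 20.)

660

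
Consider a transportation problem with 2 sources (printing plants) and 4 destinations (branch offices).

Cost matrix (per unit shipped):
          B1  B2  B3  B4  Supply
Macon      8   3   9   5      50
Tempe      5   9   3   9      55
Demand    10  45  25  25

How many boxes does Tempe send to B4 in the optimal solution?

20

Optimal shipments:
  Macon–B2: 45 boxes
  Macon–B4: 5 boxes
  Tempe–B1: 10 boxes
  Tempe–B3: 25 boxes
  Tempe–B4: 20 boxes
Total cost = 465.
So Tempe→B4 carries 20 boxes.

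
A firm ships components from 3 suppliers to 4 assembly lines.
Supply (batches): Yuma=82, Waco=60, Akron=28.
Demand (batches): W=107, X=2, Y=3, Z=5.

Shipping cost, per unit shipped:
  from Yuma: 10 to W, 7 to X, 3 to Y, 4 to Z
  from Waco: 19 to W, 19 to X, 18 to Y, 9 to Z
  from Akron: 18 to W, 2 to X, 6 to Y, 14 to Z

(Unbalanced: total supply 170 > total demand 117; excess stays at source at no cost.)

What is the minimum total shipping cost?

1339

An optimal shipping plan:
  Yuma to W: 82 × 10 = 820
  Waco to W: 2 × 19 = 38
  Waco to Z: 5 × 9 = 45
  Akron to W: 23 × 18 = 414
  Akron to X: 2 × 2 = 4
  Akron to Y: 3 × 6 = 18
Total = 820 + 38 + 45 + 414 + 4 + 18 = 1339.
(Supply check: Yuma ships 82; Waco ships 7; Akron ships 28.)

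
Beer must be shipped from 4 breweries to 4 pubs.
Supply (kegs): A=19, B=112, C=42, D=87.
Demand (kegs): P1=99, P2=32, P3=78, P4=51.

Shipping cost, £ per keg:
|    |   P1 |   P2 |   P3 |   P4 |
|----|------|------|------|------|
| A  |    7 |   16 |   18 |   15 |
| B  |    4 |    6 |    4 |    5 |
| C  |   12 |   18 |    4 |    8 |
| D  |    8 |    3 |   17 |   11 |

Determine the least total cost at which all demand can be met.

1336

A cheapest plan:
  A–P1: 19 × £7 = £133
  B–P1: 25 × £4 = £100
  B–P3: 36 × £4 = £144
  B–P4: 51 × £5 = £255
  C–P3: 42 × £4 = £168
  D–P1: 55 × £8 = £440
  D–P2: 32 × £3 = £96
Total = 133 + 100 + 144 + 255 + 168 + 440 + 96 = £1336.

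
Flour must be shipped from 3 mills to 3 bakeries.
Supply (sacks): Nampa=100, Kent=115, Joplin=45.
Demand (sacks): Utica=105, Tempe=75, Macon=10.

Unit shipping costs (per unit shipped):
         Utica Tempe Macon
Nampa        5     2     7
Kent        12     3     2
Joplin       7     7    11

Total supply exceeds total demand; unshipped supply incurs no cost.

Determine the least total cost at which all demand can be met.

One minimum-cost allocation:
  Nampa–Utica: 100 × 5 = 500
  Kent–Tempe: 75 × 3 = 225
  Kent–Macon: 10 × 2 = 20
  Joplin–Utica: 5 × 7 = 35
Total = 500 + 225 + 20 + 35 = 780.

780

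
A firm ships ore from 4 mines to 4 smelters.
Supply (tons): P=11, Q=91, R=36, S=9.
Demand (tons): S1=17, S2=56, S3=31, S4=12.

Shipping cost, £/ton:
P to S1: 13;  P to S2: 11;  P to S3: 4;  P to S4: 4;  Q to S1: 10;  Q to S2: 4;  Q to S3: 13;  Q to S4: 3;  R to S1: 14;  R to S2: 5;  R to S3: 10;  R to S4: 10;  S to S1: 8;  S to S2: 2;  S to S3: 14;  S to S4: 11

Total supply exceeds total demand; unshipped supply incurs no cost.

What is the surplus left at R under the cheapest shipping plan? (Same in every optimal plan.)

An optimal plan:
  P–S3: 11 × £4 = £44
  Q–S1: 8 × £10 = £80
  Q–S2: 56 × £4 = £224
  Q–S4: 12 × £3 = £36
  R–S3: 20 × £10 = £200
  S–S1: 9 × £8 = £72
Total cost = £656.
R ships 20 of its 36, leaving 16.

16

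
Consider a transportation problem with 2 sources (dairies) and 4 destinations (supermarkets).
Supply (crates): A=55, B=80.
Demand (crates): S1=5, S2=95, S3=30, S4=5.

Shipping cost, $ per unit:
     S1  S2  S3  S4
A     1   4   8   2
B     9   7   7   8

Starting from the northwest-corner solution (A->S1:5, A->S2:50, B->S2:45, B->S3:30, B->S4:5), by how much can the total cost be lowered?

Current plan cost = 5·1 + 50·4 + 45·7 + 30·7 + 5·8 = $770.
Optimal plan:
  A->S1: 5 × $1 = $5
  A->S2: 45 × $4 = $180
  A->S4: 5 × $2 = $10
  B->S2: 50 × $7 = $350
  B->S3: 30 × $7 = $210
Optimal cost = $755.
Saving = 770 − 755 = $15.

15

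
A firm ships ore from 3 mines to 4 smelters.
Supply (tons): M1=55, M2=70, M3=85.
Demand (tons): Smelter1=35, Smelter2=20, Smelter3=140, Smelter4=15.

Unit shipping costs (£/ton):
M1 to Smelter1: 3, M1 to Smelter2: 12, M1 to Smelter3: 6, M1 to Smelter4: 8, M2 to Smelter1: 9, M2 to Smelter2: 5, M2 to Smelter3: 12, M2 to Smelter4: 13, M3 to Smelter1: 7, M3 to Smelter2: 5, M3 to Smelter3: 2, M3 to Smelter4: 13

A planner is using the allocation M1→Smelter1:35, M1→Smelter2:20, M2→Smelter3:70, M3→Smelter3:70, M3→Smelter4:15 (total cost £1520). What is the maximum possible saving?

Current plan cost = 35·3 + 20·12 + 70·12 + 70·2 + 15·13 = £1520.
Optimal plan:
  M1->Smelter3: 55 tons
  M2->Smelter1: 35 tons
  M2->Smelter2: 20 tons
  M2->Smelter4: 15 tons
  M3->Smelter3: 85 tons
Optimal cost = £1110.
Saving = 1520 − 1110 = £410.

410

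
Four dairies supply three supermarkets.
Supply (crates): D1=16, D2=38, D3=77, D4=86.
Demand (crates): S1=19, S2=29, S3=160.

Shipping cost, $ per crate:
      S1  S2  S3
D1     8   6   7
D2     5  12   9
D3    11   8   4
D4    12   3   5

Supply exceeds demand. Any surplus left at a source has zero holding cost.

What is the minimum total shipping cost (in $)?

A cheapest plan:
  D1→S3: 16 × $7 = $112
  D2→S1: 19 × $5 = $95
  D2→S3: 10 × $9 = $90
  D3→S3: 77 × $4 = $308
  D4→S2: 29 × $3 = $87
  D4→S3: 57 × $5 = $285
Total = 112 + 95 + 90 + 308 + 87 + 285 = $977.

977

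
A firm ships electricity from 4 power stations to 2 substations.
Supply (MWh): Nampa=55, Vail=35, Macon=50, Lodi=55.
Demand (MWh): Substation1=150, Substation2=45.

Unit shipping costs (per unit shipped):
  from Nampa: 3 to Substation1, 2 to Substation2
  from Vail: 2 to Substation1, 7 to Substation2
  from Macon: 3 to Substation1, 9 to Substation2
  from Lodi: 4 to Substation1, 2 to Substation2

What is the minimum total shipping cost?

515

One minimum-cost allocation:
  Nampa to Substation1: 55 × 3 = 165
  Vail to Substation1: 35 × 2 = 70
  Macon to Substation1: 50 × 3 = 150
  Lodi to Substation1: 10 × 4 = 40
  Lodi to Substation2: 45 × 2 = 90
Total = 165 + 70 + 150 + 40 + 90 = 515.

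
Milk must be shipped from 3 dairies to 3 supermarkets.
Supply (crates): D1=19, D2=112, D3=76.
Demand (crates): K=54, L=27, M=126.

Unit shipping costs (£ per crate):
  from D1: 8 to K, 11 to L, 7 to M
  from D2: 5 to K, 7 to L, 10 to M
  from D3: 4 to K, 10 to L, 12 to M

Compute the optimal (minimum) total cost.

A cheapest plan:
  D1->M: 19 × £7 = £133
  D2->L: 27 × £7 = £189
  D2->M: 85 × £10 = £850
  D3->K: 54 × £4 = £216
  D3->M: 22 × £12 = £264
Total = 133 + 189 + 850 + 216 + 264 = £1652.
(Supply check: D1 ships 19; D2 ships 112; D3 ships 76.)

1652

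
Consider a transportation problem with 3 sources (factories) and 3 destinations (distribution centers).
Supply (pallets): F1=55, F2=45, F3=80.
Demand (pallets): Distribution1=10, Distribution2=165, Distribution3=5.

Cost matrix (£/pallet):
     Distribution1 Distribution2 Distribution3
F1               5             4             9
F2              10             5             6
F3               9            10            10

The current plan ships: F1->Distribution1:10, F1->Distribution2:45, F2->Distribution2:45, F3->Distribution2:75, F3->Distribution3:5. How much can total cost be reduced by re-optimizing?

Current plan cost = 10·5 + 45·4 + 45·5 + 75·10 + 5·10 = £1255.
Optimal plan:
  F1 to Distribution2: 55 × £4 = £220
  F2 to Distribution2: 45 × £5 = £225
  F3 to Distribution1: 10 × £9 = £90
  F3 to Distribution2: 65 × £10 = £650
  F3 to Distribution3: 5 × £10 = £50
Optimal cost = £1235.
Saving = 1255 − 1235 = £20.

20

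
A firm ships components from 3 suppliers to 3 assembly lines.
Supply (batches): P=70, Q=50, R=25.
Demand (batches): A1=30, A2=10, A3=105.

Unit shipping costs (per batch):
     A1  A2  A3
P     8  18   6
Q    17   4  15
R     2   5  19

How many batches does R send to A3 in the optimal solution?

0

Optimal shipments:
  P to A3: 70 batches
  Q to A1: 5 batches
  Q to A2: 10 batches
  Q to A3: 35 batches
  R to A1: 25 batches
Total cost = 1120.
The route R→A3 is not used.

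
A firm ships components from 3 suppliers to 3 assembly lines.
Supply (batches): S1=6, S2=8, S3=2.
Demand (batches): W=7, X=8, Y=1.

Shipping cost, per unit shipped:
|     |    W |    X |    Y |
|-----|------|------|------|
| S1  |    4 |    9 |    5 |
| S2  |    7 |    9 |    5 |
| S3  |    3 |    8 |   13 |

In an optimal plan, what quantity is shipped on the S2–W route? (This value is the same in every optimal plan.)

0

Solving gives:
  S1→W: 5 × 4 = 20
  S1→X: 1 × 9 = 9
  S2→X: 7 × 9 = 63
  S2→Y: 1 × 5 = 5
  S3→W: 2 × 3 = 6
Total cost = 103.
The route S2→W is not used.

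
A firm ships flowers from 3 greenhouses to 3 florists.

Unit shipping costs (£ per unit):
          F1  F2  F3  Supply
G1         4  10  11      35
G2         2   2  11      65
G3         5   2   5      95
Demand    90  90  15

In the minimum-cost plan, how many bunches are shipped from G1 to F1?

35

The minimum-cost plan:
  G1→F1: 35 bunches
  G2→F1: 55 bunches
  G2→F2: 10 bunches
  G3→F2: 80 bunches
  G3→F3: 15 bunches
Total cost = £505.
So G1→F1 carries 35 bunches.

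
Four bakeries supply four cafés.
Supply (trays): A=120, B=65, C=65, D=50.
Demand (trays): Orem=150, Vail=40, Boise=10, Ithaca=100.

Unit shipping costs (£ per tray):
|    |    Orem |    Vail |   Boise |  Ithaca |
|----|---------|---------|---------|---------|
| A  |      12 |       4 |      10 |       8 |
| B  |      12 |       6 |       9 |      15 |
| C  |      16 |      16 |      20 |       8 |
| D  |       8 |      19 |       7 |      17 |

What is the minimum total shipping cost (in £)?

2650

One minimum-cost allocation:
  A to Orem: 45 trays
  A to Vail: 40 trays
  A to Ithaca: 35 trays
  B to Orem: 55 trays
  B to Boise: 10 trays
  C to Ithaca: 65 trays
  D to Orem: 50 trays
Total cost = £2650.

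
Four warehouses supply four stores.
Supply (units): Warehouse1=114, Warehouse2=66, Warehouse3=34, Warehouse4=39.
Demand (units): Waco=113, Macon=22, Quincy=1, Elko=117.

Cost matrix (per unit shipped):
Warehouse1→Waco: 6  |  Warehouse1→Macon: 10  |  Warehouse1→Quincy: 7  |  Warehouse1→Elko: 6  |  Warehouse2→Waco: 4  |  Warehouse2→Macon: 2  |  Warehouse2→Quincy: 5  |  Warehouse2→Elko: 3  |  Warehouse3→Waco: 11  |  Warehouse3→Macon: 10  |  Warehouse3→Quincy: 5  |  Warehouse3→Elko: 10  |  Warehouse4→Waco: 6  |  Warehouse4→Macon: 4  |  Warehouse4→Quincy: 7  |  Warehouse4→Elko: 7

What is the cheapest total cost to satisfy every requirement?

1407

A cheapest plan:
  Warehouse1->Waco: 96 units
  Warehouse1->Elko: 18 units
  Warehouse2->Elko: 66 units
  Warehouse3->Quincy: 1 units
  Warehouse3->Elko: 33 units
  Warehouse4->Waco: 17 units
  Warehouse4->Macon: 22 units
Total cost = 1407.
(Supply check: Warehouse1 ships 114; Warehouse2 ships 66; Warehouse3 ships 34; Warehouse4 ships 39.)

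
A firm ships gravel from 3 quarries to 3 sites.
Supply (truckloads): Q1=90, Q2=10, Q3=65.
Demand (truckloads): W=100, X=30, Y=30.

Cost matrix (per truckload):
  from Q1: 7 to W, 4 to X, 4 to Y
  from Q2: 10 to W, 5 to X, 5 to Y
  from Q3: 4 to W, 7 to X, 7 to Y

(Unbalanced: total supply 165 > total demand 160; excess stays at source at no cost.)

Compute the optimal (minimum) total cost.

750

A cheapest plan:
  Q1–W: 35 truckloads
  Q1–X: 30 truckloads
  Q1–Y: 25 truckloads
  Q2–Y: 5 truckloads
  Q3–W: 65 truckloads
Total cost = 750.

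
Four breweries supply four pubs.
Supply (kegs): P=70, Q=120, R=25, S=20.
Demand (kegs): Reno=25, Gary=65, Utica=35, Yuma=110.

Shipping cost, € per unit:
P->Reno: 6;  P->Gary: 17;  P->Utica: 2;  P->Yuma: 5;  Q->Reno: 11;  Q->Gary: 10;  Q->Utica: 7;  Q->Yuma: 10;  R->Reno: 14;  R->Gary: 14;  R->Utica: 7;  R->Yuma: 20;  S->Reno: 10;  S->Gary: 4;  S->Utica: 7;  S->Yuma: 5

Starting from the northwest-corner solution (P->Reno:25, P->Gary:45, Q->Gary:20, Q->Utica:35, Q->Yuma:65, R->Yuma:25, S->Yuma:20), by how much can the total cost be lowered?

810

Current plan cost = 25·6 + 45·17 + 20·10 + 35·7 + 65·10 + 25·20 + 20·5 = €2610.
Optimal plan:
  P to Reno: 25 kegs
  P to Utica: 10 kegs
  P to Yuma: 35 kegs
  Q to Gary: 45 kegs
  Q to Yuma: 75 kegs
  R to Utica: 25 kegs
  S to Gary: 20 kegs
Optimal cost = €1800.
Saving = 2610 − 1800 = €810.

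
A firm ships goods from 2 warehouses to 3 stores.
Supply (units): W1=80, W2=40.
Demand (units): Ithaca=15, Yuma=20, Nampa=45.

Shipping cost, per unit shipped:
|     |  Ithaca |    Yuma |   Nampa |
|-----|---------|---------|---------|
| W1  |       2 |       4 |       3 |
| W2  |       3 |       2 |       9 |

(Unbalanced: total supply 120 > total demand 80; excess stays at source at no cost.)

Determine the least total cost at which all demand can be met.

Optimal allocation:
  W1 to Ithaca: 15 × 2 = 30
  W1 to Nampa: 45 × 3 = 135
  W2 to Yuma: 20 × 2 = 40
Total = 30 + 135 + 40 = 205.
(Supply check: W1 ships 60; W2 ships 20.)

205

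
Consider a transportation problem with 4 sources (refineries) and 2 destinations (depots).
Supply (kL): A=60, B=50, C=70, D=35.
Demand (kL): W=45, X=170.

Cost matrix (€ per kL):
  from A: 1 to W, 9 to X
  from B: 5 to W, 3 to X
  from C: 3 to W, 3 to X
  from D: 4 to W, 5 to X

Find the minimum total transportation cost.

715

A cheapest plan:
  A to W: 45 × €1 = €45
  A to X: 15 × €9 = €135
  B to X: 50 × €3 = €150
  C to X: 70 × €3 = €210
  D to X: 35 × €5 = €175
Total = 45 + 135 + 150 + 210 + 175 = €715.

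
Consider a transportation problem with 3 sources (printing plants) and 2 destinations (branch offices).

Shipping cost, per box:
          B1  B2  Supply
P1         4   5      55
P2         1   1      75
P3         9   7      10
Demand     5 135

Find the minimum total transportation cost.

415

An optimal shipping plan:
  P1->B1: 5 × 4 = 20
  P1->B2: 50 × 5 = 250
  P2->B2: 75 × 1 = 75
  P3->B2: 10 × 7 = 70
Total = 20 + 250 + 75 + 70 = 415.
(Supply check: P1 ships 55; P2 ships 75; P3 ships 10.)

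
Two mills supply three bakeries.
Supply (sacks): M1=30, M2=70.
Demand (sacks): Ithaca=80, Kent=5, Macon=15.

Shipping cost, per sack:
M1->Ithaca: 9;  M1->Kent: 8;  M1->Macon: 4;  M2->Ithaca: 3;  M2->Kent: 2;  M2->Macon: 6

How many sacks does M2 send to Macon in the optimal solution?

Solving gives:
  M1 to Ithaca: 10 × 9 = 90
  M1 to Kent: 5 × 8 = 40
  M1 to Macon: 15 × 4 = 60
  M2 to Ithaca: 70 × 3 = 210
Total cost = 400.
The route M2→Macon is not used.

0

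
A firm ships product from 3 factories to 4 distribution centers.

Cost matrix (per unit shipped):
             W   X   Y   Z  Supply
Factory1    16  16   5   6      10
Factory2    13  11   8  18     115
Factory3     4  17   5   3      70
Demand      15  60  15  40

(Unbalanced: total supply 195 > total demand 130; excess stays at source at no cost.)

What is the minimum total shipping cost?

Optimal allocation:
  Factory1 to Y: 10 × 5 = 50
  Factory2 to X: 60 × 11 = 660
  Factory3 to W: 15 × 4 = 60
  Factory3 to Y: 5 × 5 = 25
  Factory3 to Z: 40 × 3 = 120
Total = 50 + 660 + 60 + 25 + 120 = 915.

915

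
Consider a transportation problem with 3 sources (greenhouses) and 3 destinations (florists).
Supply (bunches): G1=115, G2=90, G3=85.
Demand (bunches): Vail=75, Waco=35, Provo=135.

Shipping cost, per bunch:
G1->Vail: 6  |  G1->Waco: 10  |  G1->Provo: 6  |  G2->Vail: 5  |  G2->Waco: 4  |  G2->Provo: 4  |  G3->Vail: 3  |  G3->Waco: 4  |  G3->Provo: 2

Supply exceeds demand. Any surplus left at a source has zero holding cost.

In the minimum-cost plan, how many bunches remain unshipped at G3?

Minimum-cost shipments:
  G1 to Vail: 70 × 6 = 420
  G2 to Vail: 5 × 5 = 25
  G2 to Waco: 35 × 4 = 140
  G2 to Provo: 50 × 4 = 200
  G3 to Provo: 85 × 2 = 170
Total cost = 955.
G3 ships 85 of its 85, leaving 0.

0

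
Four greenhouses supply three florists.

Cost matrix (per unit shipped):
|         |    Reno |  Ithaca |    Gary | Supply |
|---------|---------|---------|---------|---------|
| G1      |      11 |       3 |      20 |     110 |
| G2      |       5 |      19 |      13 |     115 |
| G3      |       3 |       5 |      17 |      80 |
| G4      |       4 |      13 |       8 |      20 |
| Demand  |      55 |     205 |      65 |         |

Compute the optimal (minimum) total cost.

Optimal allocation:
  G1→Ithaca: 110 bunches
  G2→Reno: 55 bunches
  G2→Gary: 60 bunches
  G3→Ithaca: 80 bunches
  G4→Ithaca: 15 bunches
  G4→Gary: 5 bunches
Total cost = 2020.

2020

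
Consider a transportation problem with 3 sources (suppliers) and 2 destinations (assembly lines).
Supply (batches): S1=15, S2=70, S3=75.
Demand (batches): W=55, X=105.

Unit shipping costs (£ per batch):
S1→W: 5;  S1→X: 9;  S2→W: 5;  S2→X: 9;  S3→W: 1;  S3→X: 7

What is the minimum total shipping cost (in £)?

960

One minimum-cost allocation:
  S1–X: 15 × £9 = £135
  S2–X: 70 × £9 = £630
  S3–W: 55 × £1 = £55
  S3–X: 20 × £7 = £140
Total = 135 + 630 + 55 + 140 = £960.
(Supply check: S1 ships 15; S2 ships 70; S3 ships 75.)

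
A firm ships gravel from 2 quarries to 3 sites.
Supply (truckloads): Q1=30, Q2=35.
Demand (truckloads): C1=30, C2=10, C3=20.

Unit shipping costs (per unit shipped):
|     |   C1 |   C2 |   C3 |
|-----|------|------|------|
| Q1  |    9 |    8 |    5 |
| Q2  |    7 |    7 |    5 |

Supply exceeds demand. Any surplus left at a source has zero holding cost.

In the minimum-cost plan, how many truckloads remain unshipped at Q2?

Minimum-cost shipments:
  Q1–C2: 5 × 8 = 40
  Q1–C3: 20 × 5 = 100
  Q2–C1: 30 × 7 = 210
  Q2–C2: 5 × 7 = 35
Total cost = 385.
Q2 ships 35 of its 35, leaving 0.

0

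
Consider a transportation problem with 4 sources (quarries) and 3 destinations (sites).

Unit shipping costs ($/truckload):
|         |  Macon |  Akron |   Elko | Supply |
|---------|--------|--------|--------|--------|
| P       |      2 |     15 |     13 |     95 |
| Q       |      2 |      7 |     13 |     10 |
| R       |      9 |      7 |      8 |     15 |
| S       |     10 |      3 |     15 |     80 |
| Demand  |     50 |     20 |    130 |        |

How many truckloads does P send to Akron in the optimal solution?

Optimal shipments:
  P to Macon: 50 × $2 = $100
  P to Elko: 45 × $13 = $585
  Q to Elko: 10 × $13 = $130
  R to Elko: 15 × $8 = $120
  S to Akron: 20 × $3 = $60
  S to Elko: 60 × $15 = $900
Total cost = $1895.
The route P→Akron is not used.

0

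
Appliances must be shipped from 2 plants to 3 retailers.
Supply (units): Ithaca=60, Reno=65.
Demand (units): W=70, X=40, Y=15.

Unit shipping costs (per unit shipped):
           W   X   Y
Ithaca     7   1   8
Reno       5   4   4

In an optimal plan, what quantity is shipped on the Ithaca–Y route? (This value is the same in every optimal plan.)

The minimum-cost plan:
  Ithaca to W: 20 units
  Ithaca to X: 40 units
  Reno to W: 50 units
  Reno to Y: 15 units
Total cost = 490.
The route Ithaca→Y is not used.

0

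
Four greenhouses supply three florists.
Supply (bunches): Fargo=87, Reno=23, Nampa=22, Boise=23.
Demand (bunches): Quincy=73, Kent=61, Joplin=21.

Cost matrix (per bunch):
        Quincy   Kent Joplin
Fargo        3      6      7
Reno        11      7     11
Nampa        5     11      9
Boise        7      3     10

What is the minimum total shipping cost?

A cheapest plan:
  Fargo–Quincy: 51 × 3 = 153
  Fargo–Kent: 15 × 6 = 90
  Fargo–Joplin: 21 × 7 = 147
  Reno–Kent: 23 × 7 = 161
  Nampa–Quincy: 22 × 5 = 110
  Boise–Kent: 23 × 3 = 69
Total = 153 + 90 + 147 + 161 + 110 + 69 = 730.

730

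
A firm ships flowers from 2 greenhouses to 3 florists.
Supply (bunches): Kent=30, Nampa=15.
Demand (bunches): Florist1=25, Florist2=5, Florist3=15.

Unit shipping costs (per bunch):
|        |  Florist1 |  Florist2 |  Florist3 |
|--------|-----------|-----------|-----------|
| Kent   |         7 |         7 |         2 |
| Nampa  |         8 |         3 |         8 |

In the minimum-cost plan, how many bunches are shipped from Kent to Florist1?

The minimum-cost plan:
  Kent to Florist1: 15 bunches
  Kent to Florist3: 15 bunches
  Nampa to Florist1: 10 bunches
  Nampa to Florist2: 5 bunches
Total cost = 230.
So Kent→Florist1 carries 15 bunches.

15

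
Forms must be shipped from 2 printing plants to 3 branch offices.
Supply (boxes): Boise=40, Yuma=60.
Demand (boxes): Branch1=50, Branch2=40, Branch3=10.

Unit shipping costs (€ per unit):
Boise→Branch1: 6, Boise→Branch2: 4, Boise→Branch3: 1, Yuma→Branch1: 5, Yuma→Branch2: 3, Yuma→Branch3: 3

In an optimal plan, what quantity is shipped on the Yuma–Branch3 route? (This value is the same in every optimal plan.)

Solving gives:
  Boise→Branch1: 30 × €6 = €180
  Boise→Branch3: 10 × €1 = €10
  Yuma→Branch1: 20 × €5 = €100
  Yuma→Branch2: 40 × €3 = €120
Total cost = €410.
The route Yuma→Branch3 is not used.

0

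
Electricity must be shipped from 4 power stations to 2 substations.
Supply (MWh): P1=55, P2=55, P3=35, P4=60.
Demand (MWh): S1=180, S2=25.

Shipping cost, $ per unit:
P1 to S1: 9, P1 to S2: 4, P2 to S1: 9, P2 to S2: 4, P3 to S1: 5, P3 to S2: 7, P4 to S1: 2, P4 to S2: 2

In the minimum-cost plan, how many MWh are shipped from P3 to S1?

Solving gives:
  P1→S1: 30 × $9 = $270
  P1→S2: 25 × $4 = $100
  P2→S1: 55 × $9 = $495
  P3→S1: 35 × $5 = $175
  P4→S1: 60 × $2 = $120
Total cost = $1160.
So P3→S1 carries 35 MWh.

35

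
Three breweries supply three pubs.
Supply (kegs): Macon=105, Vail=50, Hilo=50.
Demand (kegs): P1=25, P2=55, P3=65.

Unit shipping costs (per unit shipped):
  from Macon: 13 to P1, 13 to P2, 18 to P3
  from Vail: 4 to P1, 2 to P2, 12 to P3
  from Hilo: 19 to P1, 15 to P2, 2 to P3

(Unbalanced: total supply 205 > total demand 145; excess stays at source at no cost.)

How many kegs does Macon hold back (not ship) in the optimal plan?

60

Minimum-cost shipments:
  Macon to P1: 25 × 13 = 325
  Macon to P2: 5 × 13 = 65
  Macon to P3: 15 × 18 = 270
  Vail to P2: 50 × 2 = 100
  Hilo to P3: 50 × 2 = 100
Total cost = 860.
Macon ships 45 of its 105, leaving 60.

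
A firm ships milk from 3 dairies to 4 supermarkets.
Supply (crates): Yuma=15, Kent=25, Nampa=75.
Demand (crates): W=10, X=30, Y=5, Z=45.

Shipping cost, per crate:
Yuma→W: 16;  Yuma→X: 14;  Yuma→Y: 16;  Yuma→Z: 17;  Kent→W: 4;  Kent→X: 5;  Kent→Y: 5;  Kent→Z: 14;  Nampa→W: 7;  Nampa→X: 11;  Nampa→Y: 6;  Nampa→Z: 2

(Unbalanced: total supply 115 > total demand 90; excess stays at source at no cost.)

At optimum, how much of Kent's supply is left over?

0

Minimum-cost shipments:
  Kent→X: 25 × 5 = 125
  Nampa→W: 10 × 7 = 70
  Nampa→X: 5 × 11 = 55
  Nampa→Y: 5 × 6 = 30
  Nampa→Z: 45 × 2 = 90
Total cost = 370.
Kent ships 25 of its 25, leaving 0.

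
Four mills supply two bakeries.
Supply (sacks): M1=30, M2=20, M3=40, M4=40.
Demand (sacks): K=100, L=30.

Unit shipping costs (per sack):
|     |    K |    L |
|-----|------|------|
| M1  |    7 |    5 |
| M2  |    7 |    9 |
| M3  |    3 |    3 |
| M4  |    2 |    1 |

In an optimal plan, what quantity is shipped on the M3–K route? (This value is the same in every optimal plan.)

40

Solving gives:
  M1–L: 30 sacks
  M2–K: 20 sacks
  M3–K: 40 sacks
  M4–K: 40 sacks
Total cost = 490.
So M3→K carries 40 sacks.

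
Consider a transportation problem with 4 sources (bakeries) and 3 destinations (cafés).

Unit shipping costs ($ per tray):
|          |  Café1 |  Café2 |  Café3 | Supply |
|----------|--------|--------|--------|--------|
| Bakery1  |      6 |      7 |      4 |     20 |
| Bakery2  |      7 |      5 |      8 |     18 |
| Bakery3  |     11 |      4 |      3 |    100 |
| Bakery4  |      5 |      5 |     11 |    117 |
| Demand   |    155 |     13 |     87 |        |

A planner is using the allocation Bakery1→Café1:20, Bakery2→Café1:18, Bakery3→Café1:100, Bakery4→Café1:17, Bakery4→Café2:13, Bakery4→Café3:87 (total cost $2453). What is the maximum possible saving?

1309

Current plan cost = 20·6 + 18·7 + 100·11 + 17·5 + 13·5 + 87·11 = $2453.
Optimal plan:
  Bakery1→Café1: 20 trays
  Bakery2→Café1: 18 trays
  Bakery3→Café2: 13 trays
  Bakery3→Café3: 87 trays
  Bakery4→Café1: 117 trays
Optimal cost = $1144.
Saving = 2453 − 1144 = $1309.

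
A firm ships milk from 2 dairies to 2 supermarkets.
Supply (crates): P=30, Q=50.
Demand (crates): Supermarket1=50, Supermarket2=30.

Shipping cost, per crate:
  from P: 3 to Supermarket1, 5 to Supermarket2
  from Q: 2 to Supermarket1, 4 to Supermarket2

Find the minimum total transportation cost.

250

One minimum-cost allocation:
  P->Supermarket2: 30 crates
  Q->Supermarket1: 50 crates
Total cost = 250.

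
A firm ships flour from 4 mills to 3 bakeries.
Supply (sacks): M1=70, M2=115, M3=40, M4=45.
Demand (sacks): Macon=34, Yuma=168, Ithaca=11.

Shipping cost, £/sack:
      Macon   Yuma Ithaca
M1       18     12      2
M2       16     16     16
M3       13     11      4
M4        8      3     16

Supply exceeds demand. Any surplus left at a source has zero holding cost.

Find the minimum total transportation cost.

Optimal allocation:
  M1 to Yuma: 59 sacks
  M1 to Ithaca: 11 sacks
  M2 to Macon: 34 sacks
  M2 to Yuma: 24 sacks
  M3 to Yuma: 40 sacks
  M4 to Yuma: 45 sacks
Total cost = £2233.

2233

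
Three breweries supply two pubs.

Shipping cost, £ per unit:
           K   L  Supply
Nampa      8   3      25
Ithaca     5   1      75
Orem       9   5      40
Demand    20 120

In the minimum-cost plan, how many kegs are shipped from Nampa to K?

0

Solving gives:
  Nampa to L: 25 × £3 = £75
  Ithaca to K: 20 × £5 = £100
  Ithaca to L: 55 × £1 = £55
  Orem to L: 40 × £5 = £200
Total cost = £430.
The route Nampa→K is not used.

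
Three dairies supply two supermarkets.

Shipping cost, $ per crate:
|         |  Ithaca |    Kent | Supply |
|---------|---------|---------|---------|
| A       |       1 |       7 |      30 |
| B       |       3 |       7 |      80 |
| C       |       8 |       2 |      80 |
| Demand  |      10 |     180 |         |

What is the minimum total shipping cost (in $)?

870

A cheapest plan:
  A->Ithaca: 10 crates
  A->Kent: 20 crates
  B->Kent: 80 crates
  C->Kent: 80 crates
Total cost = $870.
(Supply check: A ships 30; B ships 80; C ships 80.)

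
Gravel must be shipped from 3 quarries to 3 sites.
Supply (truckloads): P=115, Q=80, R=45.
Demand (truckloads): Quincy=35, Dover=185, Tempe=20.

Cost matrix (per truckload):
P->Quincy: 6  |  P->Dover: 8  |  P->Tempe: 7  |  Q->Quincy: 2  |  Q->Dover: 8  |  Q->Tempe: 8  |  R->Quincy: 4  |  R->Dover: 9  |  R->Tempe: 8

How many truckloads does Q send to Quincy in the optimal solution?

35

Optimal shipments:
  P–Dover: 95 × 8 = 760
  P–Tempe: 20 × 7 = 140
  Q–Quincy: 35 × 2 = 70
  Q–Dover: 45 × 8 = 360
  R–Dover: 45 × 9 = 405
Total cost = 1735.
So Q→Quincy carries 35 truckloads.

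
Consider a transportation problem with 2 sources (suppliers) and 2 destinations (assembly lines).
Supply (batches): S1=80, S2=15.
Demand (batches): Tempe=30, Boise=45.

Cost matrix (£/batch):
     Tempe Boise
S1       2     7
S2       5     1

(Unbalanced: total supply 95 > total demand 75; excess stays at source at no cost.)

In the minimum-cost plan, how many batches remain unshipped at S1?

An optimal plan:
  S1–Tempe: 30 batches
  S1–Boise: 30 batches
  S2–Boise: 15 batches
Total cost = £285.
S1 ships 60 of its 80, leaving 20.

20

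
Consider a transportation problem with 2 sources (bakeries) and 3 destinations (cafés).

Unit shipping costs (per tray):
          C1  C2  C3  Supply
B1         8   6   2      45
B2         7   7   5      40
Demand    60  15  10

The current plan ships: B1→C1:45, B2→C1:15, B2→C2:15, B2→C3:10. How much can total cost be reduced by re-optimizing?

70

Current plan cost = 45·8 + 15·7 + 15·7 + 10·5 = 620.
Optimal plan:
  B1 to C1: 20 × 8 = 160
  B1 to C2: 15 × 6 = 90
  B1 to C3: 10 × 2 = 20
  B2 to C1: 40 × 7 = 280
Optimal cost = 550.
Saving = 620 − 550 = 70.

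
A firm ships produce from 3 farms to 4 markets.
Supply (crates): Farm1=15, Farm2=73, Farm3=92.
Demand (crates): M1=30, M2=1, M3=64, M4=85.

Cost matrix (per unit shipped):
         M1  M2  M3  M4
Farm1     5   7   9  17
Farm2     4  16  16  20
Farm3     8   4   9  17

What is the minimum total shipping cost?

2274

One minimum-cost allocation:
  Farm1->M4: 15 crates
  Farm2->M1: 30 crates
  Farm2->M4: 43 crates
  Farm3->M2: 1 crates
  Farm3->M3: 64 crates
  Farm3->M4: 27 crates
Total cost = 2274.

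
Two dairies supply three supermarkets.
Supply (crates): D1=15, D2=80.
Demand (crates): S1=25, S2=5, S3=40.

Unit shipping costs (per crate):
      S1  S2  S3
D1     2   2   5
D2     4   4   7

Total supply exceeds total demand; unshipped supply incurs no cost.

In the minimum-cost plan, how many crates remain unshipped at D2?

An optimal plan:
  D1->S1: 15 × 2 = 30
  D2->S1: 10 × 4 = 40
  D2->S2: 5 × 4 = 20
  D2->S3: 40 × 7 = 280
Total cost = 370.
D2 ships 55 of its 80, leaving 25.

25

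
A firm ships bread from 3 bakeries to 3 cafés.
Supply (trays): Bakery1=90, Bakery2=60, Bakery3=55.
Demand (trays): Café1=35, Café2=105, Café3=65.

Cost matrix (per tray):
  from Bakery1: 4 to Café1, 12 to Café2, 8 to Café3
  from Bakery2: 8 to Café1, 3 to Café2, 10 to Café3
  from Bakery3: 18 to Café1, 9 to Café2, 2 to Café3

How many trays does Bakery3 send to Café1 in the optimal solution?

0

Optimal shipments:
  Bakery1→Café1: 35 trays
  Bakery1→Café2: 45 trays
  Bakery1→Café3: 10 trays
  Bakery2→Café2: 60 trays
  Bakery3→Café3: 55 trays
Total cost = 1050.
The route Bakery3→Café1 is not used.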